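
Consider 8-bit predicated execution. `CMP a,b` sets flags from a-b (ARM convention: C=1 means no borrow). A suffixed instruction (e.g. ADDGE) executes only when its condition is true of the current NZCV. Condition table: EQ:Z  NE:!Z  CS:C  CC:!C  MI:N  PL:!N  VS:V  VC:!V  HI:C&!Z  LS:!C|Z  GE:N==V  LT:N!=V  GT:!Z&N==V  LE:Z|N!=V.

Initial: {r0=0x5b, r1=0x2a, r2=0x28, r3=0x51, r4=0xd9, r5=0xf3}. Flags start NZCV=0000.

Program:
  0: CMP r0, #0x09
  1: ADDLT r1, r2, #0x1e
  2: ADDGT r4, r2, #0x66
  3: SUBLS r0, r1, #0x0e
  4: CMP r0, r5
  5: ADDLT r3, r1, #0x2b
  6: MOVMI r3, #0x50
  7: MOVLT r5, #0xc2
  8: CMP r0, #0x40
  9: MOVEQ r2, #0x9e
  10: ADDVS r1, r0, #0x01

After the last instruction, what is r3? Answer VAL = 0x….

VAL = 0x51

0: ✓ CMP  NZCV=0010
1: · ADDLT
2: ✓ ADDGT  r4←0x8e
3: · SUBLS
4: ✓ CMP  NZCV=0000
5: · ADDLT
6: · MOVMI
7: · MOVLT
8: ✓ CMP  NZCV=0010
9: · MOVEQ
10: · ADDVS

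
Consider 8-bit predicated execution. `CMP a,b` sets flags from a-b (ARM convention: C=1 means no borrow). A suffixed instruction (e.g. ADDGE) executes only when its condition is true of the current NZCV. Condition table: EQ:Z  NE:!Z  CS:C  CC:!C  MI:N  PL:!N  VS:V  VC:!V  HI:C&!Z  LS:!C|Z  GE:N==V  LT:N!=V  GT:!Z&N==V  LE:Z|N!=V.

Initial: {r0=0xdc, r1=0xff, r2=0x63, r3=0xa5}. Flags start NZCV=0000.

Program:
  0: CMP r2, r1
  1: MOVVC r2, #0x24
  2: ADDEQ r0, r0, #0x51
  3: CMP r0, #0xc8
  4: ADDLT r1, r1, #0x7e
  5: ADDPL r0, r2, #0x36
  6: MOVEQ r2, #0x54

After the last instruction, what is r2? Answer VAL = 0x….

0: ✓ CMP  NZCV=0000
1: ✓ MOVVC  r2←0x24
2: · ADDEQ
3: ✓ CMP  NZCV=0010
4: · ADDLT
5: ✓ ADDPL  r0←0x5a
6: · MOVEQ

VAL = 0x24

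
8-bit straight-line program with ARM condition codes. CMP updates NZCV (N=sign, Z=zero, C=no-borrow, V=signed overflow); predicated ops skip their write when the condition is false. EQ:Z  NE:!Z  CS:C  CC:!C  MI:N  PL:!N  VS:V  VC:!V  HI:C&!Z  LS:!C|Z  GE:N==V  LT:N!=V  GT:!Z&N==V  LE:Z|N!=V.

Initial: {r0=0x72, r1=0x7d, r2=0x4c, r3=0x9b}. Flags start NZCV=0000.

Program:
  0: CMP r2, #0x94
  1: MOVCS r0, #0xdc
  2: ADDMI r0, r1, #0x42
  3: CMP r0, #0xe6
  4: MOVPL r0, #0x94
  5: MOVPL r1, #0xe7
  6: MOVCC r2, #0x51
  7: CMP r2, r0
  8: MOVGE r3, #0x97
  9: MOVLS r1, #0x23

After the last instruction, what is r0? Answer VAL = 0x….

0: ✓ CMP  NZCV=1001
1: · MOVCS
2: ✓ ADDMI  r0←0xbf
3: ✓ CMP  NZCV=1000
4: · MOVPL
5: · MOVPL
6: ✓ MOVCC  r2←0x51
7: ✓ CMP  NZCV=1001
8: ✓ MOVGE  r3←0x97
9: ✓ MOVLS  r1←0x23

VAL = 0xbf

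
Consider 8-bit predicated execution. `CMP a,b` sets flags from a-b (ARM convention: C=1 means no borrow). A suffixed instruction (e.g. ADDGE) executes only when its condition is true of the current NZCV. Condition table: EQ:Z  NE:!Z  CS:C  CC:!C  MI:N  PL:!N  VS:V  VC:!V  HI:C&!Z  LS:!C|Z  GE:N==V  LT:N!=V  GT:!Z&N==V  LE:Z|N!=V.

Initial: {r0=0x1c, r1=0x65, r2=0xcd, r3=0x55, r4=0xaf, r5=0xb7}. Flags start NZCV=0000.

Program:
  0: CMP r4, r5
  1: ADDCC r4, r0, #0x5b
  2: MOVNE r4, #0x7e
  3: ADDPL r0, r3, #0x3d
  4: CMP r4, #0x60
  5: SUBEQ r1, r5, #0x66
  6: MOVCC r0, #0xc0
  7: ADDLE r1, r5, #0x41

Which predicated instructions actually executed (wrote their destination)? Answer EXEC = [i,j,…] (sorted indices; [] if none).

[0] flags=1000 → (cmp)
[1] flags=1000 CC?T → r4=0x77
[2] flags=1000 NE?T → r4=0x7e
[3] flags=1000 PL?F → skip
[4] flags=0010 → (cmp)
[5] flags=0010 EQ?F → skip
[6] flags=0010 CC?F → skip
[7] flags=0010 LE?F → skip

EXEC = [1,2]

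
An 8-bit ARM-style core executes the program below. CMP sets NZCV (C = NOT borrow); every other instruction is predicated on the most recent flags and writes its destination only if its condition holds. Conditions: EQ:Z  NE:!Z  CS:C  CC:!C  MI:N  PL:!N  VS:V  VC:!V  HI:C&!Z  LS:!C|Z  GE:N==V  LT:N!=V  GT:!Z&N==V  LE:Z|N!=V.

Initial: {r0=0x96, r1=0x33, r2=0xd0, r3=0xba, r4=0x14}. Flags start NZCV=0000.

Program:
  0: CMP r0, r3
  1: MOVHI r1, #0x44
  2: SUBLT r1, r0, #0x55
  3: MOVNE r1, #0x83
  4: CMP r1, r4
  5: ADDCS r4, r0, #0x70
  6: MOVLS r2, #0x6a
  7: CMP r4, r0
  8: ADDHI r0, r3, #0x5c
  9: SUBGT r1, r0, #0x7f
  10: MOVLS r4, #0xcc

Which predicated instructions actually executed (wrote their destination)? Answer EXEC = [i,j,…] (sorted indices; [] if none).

EXEC = [2,3,5,9,10]

0: ✓ CMP  NZCV=1000
1: · MOVHI
2: ✓ SUBLT  r1←0x41
3: ✓ MOVNE  r1←0x83
4: ✓ CMP  NZCV=0011
5: ✓ ADDCS  r4←0x06
6: · MOVLS
7: ✓ CMP  NZCV=0000
8: · ADDHI
9: ✓ SUBGT  r1←0x17
10: ✓ MOVLS  r4←0xcc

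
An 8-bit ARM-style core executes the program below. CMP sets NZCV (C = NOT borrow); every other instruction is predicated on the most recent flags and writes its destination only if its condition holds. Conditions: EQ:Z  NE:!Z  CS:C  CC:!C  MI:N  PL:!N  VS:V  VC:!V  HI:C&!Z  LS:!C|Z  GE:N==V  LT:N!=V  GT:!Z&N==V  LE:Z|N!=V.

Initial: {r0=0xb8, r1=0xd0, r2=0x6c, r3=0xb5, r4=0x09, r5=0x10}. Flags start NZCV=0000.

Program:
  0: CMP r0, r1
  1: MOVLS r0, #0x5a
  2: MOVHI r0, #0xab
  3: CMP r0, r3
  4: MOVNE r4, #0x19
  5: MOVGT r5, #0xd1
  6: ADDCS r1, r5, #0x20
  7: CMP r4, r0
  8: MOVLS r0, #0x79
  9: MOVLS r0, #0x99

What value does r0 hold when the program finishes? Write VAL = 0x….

[0] flags=1000 → (cmp)
[1] flags=1000 LS?T → r0=0x5a
[2] flags=1000 HI?F → skip
[3] flags=1001 → (cmp)
[4] flags=1001 NE?T → r4=0x19
[5] flags=1001 GT?T → r5=0xd1
[6] flags=1001 CS?F → skip
[7] flags=1000 → (cmp)
[8] flags=1000 LS?T → r0=0x79
[9] flags=1000 LS?T → r0=0x99

VAL = 0x99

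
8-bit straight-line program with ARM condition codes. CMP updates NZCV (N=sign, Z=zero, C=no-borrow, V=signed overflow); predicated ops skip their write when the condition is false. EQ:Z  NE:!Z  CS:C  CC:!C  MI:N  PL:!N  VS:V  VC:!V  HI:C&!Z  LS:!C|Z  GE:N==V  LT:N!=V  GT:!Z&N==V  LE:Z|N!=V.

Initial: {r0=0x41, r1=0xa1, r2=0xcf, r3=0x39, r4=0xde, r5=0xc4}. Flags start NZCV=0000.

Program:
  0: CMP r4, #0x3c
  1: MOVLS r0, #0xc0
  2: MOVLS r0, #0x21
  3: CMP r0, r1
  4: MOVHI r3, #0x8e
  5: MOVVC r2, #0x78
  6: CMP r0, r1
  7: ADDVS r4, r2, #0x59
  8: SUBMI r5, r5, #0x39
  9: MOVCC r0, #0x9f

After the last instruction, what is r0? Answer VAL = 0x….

VAL = 0x9f

0: ✓ CMP  NZCV=1010
1: · MOVLS
2: · MOVLS
3: ✓ CMP  NZCV=1001
4: · MOVHI
5: · MOVVC
6: ✓ CMP  NZCV=1001
7: ✓ ADDVS  r4←0x28
8: ✓ SUBMI  r5←0x8b
9: ✓ MOVCC  r0←0x9f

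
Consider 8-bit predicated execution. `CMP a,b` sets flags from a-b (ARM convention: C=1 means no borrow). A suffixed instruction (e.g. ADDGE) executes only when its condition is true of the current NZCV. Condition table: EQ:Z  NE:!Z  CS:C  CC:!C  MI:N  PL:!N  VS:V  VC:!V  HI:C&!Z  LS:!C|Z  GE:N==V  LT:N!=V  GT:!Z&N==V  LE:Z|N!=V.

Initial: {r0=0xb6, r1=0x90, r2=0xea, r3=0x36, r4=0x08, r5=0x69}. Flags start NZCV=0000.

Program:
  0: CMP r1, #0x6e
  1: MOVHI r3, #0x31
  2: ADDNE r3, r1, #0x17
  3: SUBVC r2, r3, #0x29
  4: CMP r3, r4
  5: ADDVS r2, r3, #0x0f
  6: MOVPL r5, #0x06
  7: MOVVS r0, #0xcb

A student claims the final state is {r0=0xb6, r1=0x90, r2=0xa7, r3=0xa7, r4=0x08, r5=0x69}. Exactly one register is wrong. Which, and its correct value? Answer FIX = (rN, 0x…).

[0] flags=0011 → (cmp)
[1] flags=0011 HI?T → r3=0x31
[2] flags=0011 NE?T → r3=0xa7
[3] flags=0011 VC?F → skip
[4] flags=1010 → (cmp)
[5] flags=1010 VS?F → skip
[6] flags=1010 PL?F → skip
[7] flags=1010 VS?F → skip

FIX = (r2, 0xea)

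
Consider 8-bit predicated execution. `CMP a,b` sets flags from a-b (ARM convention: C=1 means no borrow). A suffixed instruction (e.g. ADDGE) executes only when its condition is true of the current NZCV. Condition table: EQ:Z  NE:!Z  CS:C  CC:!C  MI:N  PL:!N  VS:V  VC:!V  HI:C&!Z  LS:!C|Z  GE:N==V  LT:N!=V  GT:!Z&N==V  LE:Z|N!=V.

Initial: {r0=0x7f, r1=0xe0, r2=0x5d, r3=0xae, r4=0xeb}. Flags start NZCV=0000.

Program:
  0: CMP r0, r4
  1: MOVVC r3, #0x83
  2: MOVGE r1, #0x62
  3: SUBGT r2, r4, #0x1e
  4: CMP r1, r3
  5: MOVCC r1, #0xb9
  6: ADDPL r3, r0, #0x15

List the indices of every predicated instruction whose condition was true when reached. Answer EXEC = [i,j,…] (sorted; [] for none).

EXEC = [2,3,5]

[0] flags=1001 → (cmp)
[1] flags=1001 VC?F → skip
[2] flags=1001 GE?T → r1=0x62
[3] flags=1001 GT?T → r2=0xcd
[4] flags=1001 → (cmp)
[5] flags=1001 CC?T → r1=0xb9
[6] flags=1001 PL?F → skip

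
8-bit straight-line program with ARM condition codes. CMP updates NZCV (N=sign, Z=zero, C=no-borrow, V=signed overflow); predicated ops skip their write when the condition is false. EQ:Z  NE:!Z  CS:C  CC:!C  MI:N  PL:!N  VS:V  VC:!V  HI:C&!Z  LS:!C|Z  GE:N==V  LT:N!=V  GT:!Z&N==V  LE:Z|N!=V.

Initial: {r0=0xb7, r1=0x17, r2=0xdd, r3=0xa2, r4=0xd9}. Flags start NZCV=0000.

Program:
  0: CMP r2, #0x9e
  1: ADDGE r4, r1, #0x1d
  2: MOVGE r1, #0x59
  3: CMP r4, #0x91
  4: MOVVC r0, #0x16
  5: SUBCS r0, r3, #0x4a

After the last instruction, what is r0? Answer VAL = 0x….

VAL = 0xb7

0: ✓ CMP  NZCV=0010
1: ✓ ADDGE  r4←0x34
2: ✓ MOVGE  r1←0x59
3: ✓ CMP  NZCV=1001
4: · MOVVC
5: · SUBCS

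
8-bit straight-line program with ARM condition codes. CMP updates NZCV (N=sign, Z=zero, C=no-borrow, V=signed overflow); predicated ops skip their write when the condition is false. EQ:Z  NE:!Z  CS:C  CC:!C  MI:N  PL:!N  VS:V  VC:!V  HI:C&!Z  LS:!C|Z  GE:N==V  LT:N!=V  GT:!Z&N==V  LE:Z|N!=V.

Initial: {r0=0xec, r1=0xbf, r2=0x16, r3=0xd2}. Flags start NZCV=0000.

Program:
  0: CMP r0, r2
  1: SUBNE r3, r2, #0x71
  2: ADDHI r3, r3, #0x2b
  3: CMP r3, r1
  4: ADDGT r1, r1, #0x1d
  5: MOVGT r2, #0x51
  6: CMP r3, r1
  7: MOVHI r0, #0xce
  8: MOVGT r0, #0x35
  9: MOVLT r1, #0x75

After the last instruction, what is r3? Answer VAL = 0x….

VAL = 0xd0

[0] flags=1010 → (cmp)
[1] flags=1010 NE?T → r3=0xa5
[2] flags=1010 HI?T → r3=0xd0
[3] flags=0010 → (cmp)
[4] flags=0010 GT?T → r1=0xdc
[5] flags=0010 GT?T → r2=0x51
[6] flags=1000 → (cmp)
[7] flags=1000 HI?F → skip
[8] flags=1000 GT?F → skip
[9] flags=1000 LT?T → r1=0x75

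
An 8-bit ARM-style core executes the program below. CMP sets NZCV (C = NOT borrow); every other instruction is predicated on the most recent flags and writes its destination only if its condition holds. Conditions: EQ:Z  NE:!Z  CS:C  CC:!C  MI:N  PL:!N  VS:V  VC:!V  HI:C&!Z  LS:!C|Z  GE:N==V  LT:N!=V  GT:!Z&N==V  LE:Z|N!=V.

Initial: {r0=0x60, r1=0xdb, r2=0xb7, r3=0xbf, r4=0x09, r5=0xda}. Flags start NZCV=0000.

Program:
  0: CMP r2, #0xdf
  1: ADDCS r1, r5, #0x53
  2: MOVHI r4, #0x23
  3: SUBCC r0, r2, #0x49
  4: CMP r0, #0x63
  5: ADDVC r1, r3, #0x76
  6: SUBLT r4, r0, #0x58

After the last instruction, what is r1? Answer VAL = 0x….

VAL = 0x35

[0] flags=1000 → (cmp)
[1] flags=1000 CS?F → skip
[2] flags=1000 HI?F → skip
[3] flags=1000 CC?T → r0=0x6e
[4] flags=0010 → (cmp)
[5] flags=0010 VC?T → r1=0x35
[6] flags=0010 LT?F → skip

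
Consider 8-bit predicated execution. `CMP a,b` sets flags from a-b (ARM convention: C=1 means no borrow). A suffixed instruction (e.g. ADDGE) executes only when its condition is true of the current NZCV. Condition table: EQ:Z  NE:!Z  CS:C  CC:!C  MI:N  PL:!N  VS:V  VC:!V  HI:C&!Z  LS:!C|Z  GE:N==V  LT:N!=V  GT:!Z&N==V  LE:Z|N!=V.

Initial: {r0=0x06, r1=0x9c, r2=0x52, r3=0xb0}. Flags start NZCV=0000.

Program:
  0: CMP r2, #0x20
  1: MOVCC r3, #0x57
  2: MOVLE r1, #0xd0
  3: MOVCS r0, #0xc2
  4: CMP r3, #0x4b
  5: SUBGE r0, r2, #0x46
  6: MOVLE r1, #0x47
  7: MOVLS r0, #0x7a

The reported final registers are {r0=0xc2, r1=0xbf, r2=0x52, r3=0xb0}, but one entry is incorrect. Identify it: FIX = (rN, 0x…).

0: ✓ CMP  NZCV=0010
1: · MOVCC
2: · MOVLE
3: ✓ MOVCS  r0←0xc2
4: ✓ CMP  NZCV=0011
5: · SUBGE
6: ✓ MOVLE  r1←0x47
7: · MOVLS

FIX = (r1, 0x47)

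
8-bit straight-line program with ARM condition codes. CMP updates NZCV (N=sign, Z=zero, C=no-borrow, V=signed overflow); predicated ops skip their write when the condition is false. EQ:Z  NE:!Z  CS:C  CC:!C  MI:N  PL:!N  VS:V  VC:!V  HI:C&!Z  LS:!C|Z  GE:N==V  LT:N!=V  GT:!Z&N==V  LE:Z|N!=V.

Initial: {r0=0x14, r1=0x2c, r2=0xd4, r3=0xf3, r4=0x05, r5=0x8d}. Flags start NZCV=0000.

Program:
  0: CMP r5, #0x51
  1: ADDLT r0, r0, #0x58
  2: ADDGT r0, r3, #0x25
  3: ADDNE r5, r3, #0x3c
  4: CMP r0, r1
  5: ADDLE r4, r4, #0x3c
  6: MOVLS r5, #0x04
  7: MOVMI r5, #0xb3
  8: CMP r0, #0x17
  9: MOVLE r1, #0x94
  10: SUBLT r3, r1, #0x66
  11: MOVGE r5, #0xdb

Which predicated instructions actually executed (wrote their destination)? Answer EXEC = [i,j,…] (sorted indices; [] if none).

EXEC = [1,3,11]

[0] flags=0011 → (cmp)
[1] flags=0011 LT?T → r0=0x6c
[2] flags=0011 GT?F → skip
[3] flags=0011 NE?T → r5=0x2f
[4] flags=0010 → (cmp)
[5] flags=0010 LE?F → skip
[6] flags=0010 LS?F → skip
[7] flags=0010 MI?F → skip
[8] flags=0010 → (cmp)
[9] flags=0010 LE?F → skip
[10] flags=0010 LT?F → skip
[11] flags=0010 GE?T → r5=0xdb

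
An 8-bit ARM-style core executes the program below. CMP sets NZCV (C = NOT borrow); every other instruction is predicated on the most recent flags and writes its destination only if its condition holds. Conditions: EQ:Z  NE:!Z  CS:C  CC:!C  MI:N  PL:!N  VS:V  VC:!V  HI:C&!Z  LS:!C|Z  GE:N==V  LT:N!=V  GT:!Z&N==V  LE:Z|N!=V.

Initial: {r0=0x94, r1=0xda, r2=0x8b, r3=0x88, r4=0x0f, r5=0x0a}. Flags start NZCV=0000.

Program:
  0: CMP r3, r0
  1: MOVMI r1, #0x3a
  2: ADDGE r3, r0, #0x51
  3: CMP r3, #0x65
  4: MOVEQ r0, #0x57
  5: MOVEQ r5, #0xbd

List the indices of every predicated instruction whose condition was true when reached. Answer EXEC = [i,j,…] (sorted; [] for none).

[0] flags=1000 → (cmp)
[1] flags=1000 MI?T → r1=0x3a
[2] flags=1000 GE?F → skip
[3] flags=0011 → (cmp)
[4] flags=0011 EQ?F → skip
[5] flags=0011 EQ?F → skip

EXEC = [1]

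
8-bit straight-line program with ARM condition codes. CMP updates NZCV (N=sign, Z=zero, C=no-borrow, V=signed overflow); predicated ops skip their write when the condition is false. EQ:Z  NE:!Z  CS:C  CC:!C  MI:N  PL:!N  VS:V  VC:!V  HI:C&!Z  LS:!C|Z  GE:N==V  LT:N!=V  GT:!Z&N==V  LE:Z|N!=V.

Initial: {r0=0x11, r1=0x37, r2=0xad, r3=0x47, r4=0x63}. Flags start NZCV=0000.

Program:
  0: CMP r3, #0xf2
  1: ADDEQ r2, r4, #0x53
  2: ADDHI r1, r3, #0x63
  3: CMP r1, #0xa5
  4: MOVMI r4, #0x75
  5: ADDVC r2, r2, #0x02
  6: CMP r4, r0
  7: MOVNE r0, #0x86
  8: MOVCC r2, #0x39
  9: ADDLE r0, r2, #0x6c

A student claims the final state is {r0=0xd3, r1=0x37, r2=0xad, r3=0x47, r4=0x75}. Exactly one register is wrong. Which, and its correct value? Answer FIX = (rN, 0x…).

[0] flags=0000 → (cmp)
[1] flags=0000 EQ?F → skip
[2] flags=0000 HI?F → skip
[3] flags=1001 → (cmp)
[4] flags=1001 MI?T → r4=0x75
[5] flags=1001 VC?F → skip
[6] flags=0010 → (cmp)
[7] flags=0010 NE?T → r0=0x86
[8] flags=0010 CC?F → skip
[9] flags=0010 LE?F → skip

FIX = (r0, 0x86)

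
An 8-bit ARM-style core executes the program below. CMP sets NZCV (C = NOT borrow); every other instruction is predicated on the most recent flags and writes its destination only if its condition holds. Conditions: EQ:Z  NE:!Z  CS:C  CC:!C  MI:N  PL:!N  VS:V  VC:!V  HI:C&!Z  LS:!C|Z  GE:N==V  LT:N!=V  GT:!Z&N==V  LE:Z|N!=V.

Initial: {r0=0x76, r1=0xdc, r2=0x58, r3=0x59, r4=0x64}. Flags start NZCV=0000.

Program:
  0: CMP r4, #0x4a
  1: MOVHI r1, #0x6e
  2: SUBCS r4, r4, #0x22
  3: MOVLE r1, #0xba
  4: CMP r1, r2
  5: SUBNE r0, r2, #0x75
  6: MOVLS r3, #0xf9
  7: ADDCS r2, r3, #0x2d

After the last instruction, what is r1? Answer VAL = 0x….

VAL = 0x6e

[0] flags=0010 → (cmp)
[1] flags=0010 HI?T → r1=0x6e
[2] flags=0010 CS?T → r4=0x42
[3] flags=0010 LE?F → skip
[4] flags=0010 → (cmp)
[5] flags=0010 NE?T → r0=0xe3
[6] flags=0010 LS?F → skip
[7] flags=0010 CS?T → r2=0x86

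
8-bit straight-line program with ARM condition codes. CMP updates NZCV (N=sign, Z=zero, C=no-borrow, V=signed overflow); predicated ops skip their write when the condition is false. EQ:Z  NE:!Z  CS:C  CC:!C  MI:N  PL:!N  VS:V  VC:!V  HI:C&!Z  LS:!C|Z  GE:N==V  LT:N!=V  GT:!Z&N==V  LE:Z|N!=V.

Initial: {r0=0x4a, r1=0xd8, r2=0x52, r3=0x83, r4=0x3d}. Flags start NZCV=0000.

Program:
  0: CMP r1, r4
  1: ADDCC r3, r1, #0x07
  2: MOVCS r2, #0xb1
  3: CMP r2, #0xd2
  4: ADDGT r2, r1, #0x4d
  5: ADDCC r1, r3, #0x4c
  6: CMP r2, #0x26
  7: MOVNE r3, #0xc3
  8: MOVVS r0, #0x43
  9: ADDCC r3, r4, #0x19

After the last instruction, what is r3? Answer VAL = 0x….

VAL = 0xc3

[0] flags=1010 → (cmp)
[1] flags=1010 CC?F → skip
[2] flags=1010 CS?T → r2=0xb1
[3] flags=1000 → (cmp)
[4] flags=1000 GT?F → skip
[5] flags=1000 CC?T → r1=0xcf
[6] flags=1010 → (cmp)
[7] flags=1010 NE?T → r3=0xc3
[8] flags=1010 VS?F → skip
[9] flags=1010 CC?F → skip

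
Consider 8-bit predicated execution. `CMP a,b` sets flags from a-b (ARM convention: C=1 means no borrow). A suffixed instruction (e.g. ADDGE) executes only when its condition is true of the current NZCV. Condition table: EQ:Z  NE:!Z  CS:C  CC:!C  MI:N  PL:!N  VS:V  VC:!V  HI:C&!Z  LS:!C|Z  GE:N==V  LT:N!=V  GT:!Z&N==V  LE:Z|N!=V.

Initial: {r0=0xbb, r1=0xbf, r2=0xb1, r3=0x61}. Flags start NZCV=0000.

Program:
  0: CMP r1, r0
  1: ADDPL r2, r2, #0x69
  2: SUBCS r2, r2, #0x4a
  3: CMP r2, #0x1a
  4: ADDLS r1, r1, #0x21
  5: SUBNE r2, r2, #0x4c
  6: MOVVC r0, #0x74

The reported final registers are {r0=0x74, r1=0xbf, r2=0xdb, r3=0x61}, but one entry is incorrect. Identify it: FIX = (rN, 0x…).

FIX = (r2, 0x84)

[0] flags=0010 → (cmp)
[1] flags=0010 PL?T → r2=0x1a
[2] flags=0010 CS?T → r2=0xd0
[3] flags=1010 → (cmp)
[4] flags=1010 LS?F → skip
[5] flags=1010 NE?T → r2=0x84
[6] flags=1010 VC?T → r0=0x74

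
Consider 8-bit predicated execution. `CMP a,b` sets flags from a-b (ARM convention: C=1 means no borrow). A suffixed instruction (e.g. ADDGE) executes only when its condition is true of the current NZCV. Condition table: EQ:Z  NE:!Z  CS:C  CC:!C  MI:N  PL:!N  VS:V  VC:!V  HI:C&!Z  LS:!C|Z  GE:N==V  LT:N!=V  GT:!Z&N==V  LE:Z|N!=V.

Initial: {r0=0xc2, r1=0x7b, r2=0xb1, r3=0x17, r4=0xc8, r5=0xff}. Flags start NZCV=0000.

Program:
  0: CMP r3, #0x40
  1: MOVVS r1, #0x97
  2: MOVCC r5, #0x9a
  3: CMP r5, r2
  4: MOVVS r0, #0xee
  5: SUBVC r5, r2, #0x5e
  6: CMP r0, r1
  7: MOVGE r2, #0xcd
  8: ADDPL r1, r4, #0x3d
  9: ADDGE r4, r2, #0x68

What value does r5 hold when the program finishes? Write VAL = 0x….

VAL = 0x53

[0] flags=1000 → (cmp)
[1] flags=1000 VS?F → skip
[2] flags=1000 CC?T → r5=0x9a
[3] flags=1000 → (cmp)
[4] flags=1000 VS?F → skip
[5] flags=1000 VC?T → r5=0x53
[6] flags=0011 → (cmp)
[7] flags=0011 GE?F → skip
[8] flags=0011 PL?T → r1=0x05
[9] flags=0011 GE?F → skip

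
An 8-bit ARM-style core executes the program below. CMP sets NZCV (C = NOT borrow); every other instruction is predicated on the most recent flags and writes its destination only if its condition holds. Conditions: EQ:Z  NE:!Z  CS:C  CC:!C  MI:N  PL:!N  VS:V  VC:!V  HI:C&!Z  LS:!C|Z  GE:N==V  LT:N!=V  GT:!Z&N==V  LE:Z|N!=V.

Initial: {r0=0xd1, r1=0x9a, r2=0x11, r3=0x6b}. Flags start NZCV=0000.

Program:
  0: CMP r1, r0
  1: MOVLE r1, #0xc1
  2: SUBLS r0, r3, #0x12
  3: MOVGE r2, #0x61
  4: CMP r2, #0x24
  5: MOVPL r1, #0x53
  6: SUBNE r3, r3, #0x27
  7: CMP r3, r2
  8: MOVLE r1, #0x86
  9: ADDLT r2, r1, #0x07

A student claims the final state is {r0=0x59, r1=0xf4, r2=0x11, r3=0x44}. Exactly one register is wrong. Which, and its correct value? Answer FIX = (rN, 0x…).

0: ✓ CMP  NZCV=1000
1: ✓ MOVLE  r1←0xc1
2: ✓ SUBLS  r0←0x59
3: · MOVGE
4: ✓ CMP  NZCV=1000
5: · MOVPL
6: ✓ SUBNE  r3←0x44
7: ✓ CMP  NZCV=0010
8: · MOVLE
9: · ADDLT

FIX = (r1, 0xc1)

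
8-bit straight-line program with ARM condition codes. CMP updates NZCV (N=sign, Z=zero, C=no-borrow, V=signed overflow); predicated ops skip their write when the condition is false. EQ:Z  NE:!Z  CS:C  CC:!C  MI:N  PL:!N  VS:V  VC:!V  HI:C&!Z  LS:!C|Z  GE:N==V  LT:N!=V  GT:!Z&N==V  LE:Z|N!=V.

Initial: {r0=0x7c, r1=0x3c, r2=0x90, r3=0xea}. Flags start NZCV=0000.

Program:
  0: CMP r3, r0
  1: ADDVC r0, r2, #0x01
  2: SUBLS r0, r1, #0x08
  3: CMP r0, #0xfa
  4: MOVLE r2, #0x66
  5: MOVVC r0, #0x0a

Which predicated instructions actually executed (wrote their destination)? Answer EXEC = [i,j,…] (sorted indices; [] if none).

EXEC = []

[0] flags=0011 → (cmp)
[1] flags=0011 VC?F → skip
[2] flags=0011 LS?F → skip
[3] flags=1001 → (cmp)
[4] flags=1001 LE?F → skip
[5] flags=1001 VC?F → skip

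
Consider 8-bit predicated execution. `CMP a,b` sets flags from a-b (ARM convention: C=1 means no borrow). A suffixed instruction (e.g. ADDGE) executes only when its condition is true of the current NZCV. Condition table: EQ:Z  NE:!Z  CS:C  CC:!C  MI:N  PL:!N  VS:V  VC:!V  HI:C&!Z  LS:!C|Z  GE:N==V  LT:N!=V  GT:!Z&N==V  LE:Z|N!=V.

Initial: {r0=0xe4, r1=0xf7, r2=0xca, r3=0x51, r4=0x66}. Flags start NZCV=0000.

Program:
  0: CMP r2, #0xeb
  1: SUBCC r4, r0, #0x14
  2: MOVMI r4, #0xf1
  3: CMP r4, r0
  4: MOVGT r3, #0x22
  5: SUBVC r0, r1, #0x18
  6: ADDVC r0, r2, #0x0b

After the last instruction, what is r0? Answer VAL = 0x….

0: ✓ CMP  NZCV=1000
1: ✓ SUBCC  r4←0xd0
2: ✓ MOVMI  r4←0xf1
3: ✓ CMP  NZCV=0010
4: ✓ MOVGT  r3←0x22
5: ✓ SUBVC  r0←0xdf
6: ✓ ADDVC  r0←0xd5

VAL = 0xd5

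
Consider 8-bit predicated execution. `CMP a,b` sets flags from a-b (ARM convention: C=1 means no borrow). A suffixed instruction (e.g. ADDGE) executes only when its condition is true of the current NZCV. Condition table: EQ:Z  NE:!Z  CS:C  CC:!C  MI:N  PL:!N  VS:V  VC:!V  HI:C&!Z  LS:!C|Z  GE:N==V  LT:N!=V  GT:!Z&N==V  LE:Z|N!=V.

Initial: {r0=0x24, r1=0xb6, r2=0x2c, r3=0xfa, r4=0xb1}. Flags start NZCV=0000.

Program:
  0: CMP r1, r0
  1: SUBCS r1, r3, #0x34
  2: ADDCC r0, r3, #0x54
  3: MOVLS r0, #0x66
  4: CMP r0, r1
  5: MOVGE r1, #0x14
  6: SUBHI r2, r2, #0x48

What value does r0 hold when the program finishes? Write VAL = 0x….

VAL = 0x24

[0] flags=1010 → (cmp)
[1] flags=1010 CS?T → r1=0xc6
[2] flags=1010 CC?F → skip
[3] flags=1010 LS?F → skip
[4] flags=0000 → (cmp)
[5] flags=0000 GE?T → r1=0x14
[6] flags=0000 HI?F → skip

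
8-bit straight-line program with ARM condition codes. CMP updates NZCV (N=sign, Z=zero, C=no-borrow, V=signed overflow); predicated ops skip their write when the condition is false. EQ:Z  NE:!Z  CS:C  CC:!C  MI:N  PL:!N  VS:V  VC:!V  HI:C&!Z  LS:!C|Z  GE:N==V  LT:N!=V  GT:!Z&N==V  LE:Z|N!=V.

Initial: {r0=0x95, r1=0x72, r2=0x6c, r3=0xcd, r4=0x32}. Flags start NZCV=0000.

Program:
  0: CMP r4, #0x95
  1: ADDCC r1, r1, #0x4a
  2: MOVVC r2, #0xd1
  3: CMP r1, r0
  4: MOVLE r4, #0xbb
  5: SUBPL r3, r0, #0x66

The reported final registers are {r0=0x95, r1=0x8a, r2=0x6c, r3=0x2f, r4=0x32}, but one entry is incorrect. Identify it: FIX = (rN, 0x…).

FIX = (r1, 0xbc)

0: ✓ CMP  NZCV=1001
1: ✓ ADDCC  r1←0xbc
2: · MOVVC
3: ✓ CMP  NZCV=0010
4: · MOVLE
5: ✓ SUBPL  r3←0x2f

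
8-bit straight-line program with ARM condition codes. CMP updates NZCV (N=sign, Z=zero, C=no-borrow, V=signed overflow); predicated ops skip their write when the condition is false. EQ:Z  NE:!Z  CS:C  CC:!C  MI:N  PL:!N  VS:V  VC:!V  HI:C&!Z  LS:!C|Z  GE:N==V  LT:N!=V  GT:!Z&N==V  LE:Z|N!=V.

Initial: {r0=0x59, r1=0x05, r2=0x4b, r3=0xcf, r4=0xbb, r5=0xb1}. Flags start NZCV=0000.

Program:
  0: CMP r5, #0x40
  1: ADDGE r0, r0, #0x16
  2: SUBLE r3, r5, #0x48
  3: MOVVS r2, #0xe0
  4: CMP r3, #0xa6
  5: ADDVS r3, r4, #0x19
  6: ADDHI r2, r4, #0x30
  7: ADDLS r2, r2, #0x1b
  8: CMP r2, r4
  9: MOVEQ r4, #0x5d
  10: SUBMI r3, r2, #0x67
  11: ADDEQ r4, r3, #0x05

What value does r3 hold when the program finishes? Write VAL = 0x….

[0] flags=0011 → (cmp)
[1] flags=0011 GE?F → skip
[2] flags=0011 LE?T → r3=0x69
[3] flags=0011 VS?T → r2=0xe0
[4] flags=1001 → (cmp)
[5] flags=1001 VS?T → r3=0xd4
[6] flags=1001 HI?F → skip
[7] flags=1001 LS?T → r2=0xfb
[8] flags=0010 → (cmp)
[9] flags=0010 EQ?F → skip
[10] flags=0010 MI?F → skip
[11] flags=0010 EQ?F → skip

VAL = 0xd4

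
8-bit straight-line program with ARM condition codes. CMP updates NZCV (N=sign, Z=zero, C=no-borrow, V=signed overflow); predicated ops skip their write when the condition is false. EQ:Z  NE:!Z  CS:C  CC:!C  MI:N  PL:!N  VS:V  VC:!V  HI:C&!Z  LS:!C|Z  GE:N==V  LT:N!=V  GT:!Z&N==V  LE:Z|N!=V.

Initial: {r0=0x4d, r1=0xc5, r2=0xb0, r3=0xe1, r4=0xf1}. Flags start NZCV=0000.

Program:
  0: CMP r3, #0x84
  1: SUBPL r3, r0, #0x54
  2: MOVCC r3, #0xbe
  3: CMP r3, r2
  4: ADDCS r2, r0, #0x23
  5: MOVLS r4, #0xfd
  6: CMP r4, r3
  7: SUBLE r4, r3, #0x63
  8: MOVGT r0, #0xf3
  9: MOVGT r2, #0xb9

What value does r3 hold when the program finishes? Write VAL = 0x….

0: ✓ CMP  NZCV=0010
1: ✓ SUBPL  r3←0xf9
2: · MOVCC
3: ✓ CMP  NZCV=0010
4: ✓ ADDCS  r2←0x70
5: · MOVLS
6: ✓ CMP  NZCV=1000
7: ✓ SUBLE  r4←0x96
8: · MOVGT
9: · MOVGT

VAL = 0xf9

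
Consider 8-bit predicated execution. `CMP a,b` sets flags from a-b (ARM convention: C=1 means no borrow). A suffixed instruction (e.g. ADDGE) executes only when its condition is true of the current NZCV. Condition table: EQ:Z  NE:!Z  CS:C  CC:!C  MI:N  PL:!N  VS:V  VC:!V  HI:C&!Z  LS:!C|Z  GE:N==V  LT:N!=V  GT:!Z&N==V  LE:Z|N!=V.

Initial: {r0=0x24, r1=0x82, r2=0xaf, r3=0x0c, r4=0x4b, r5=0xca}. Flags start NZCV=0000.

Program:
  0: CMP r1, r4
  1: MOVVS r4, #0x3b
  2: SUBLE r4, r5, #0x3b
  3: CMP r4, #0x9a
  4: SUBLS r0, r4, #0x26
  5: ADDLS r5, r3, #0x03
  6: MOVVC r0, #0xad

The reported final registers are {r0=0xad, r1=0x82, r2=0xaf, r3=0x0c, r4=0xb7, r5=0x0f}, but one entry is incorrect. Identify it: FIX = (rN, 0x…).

[0] flags=0011 → (cmp)
[1] flags=0011 VS?T → r4=0x3b
[2] flags=0011 LE?T → r4=0x8f
[3] flags=1000 → (cmp)
[4] flags=1000 LS?T → r0=0x69
[5] flags=1000 LS?T → r5=0x0f
[6] flags=1000 VC?T → r0=0xad

FIX = (r4, 0x8f)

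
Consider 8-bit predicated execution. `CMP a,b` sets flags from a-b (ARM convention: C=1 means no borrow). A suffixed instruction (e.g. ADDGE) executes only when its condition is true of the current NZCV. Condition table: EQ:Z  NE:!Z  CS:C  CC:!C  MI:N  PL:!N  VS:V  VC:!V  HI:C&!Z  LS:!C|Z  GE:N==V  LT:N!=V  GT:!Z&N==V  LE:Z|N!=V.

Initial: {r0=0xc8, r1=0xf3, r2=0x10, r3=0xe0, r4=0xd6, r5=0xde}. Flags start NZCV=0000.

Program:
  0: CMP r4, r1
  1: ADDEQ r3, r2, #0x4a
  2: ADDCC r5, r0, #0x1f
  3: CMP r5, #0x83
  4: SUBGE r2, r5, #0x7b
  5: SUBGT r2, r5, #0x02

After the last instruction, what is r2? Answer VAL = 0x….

VAL = 0xe5

0: ✓ CMP  NZCV=1000
1: · ADDEQ
2: ✓ ADDCC  r5←0xe7
3: ✓ CMP  NZCV=0010
4: ✓ SUBGE  r2←0x6c
5: ✓ SUBGT  r2←0xe5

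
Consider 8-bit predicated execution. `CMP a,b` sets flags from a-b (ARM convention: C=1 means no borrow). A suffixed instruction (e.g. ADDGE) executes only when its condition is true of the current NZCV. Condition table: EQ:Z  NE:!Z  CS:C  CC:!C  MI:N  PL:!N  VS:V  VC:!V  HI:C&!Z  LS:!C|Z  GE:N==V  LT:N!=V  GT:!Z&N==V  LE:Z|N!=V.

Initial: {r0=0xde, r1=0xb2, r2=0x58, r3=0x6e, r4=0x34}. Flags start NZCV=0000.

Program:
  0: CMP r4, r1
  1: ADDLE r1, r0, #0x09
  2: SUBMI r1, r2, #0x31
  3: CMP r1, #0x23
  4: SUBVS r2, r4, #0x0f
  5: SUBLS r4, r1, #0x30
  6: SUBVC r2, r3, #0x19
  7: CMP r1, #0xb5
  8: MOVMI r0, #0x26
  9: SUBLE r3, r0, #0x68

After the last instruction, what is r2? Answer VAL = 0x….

VAL = 0x55

0: ✓ CMP  NZCV=1001
1: · ADDLE
2: ✓ SUBMI  r1←0x27
3: ✓ CMP  NZCV=0010
4: · SUBVS
5: · SUBLS
6: ✓ SUBVC  r2←0x55
7: ✓ CMP  NZCV=0000
8: · MOVMI
9: · SUBLE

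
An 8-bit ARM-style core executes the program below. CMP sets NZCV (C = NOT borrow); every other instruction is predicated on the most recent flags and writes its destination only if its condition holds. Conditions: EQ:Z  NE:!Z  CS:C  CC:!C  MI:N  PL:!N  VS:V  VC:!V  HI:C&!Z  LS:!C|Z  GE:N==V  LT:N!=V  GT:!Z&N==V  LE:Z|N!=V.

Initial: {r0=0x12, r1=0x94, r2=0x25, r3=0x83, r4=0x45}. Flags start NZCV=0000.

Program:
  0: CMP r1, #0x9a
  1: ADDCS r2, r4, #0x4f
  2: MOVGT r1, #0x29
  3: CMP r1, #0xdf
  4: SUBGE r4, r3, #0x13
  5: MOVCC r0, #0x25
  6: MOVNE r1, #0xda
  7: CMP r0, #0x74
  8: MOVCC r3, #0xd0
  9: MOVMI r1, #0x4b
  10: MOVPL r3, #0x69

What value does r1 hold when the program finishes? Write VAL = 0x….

VAL = 0x4b

0: ✓ CMP  NZCV=1000
1: · ADDCS
2: · MOVGT
3: ✓ CMP  NZCV=1000
4: · SUBGE
5: ✓ MOVCC  r0←0x25
6: ✓ MOVNE  r1←0xda
7: ✓ CMP  NZCV=1000
8: ✓ MOVCC  r3←0xd0
9: ✓ MOVMI  r1←0x4b
10: · MOVPL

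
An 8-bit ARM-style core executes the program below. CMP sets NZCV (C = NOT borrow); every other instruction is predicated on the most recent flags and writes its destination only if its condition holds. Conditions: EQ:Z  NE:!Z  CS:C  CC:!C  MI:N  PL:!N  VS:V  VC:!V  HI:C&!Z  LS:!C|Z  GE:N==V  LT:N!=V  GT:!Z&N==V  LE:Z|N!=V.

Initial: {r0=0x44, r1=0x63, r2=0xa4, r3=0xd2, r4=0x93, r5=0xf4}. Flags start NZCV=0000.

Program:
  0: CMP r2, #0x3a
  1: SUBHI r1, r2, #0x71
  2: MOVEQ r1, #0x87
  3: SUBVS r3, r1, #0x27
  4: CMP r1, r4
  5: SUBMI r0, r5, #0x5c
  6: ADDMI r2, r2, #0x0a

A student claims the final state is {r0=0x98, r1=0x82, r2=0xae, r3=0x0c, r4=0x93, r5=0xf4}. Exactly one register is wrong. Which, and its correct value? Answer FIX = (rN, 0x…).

FIX = (r1, 0x33)

0: ✓ CMP  NZCV=0011
1: ✓ SUBHI  r1←0x33
2: · MOVEQ
3: ✓ SUBVS  r3←0x0c
4: ✓ CMP  NZCV=1001
5: ✓ SUBMI  r0←0x98
6: ✓ ADDMI  r2←0xae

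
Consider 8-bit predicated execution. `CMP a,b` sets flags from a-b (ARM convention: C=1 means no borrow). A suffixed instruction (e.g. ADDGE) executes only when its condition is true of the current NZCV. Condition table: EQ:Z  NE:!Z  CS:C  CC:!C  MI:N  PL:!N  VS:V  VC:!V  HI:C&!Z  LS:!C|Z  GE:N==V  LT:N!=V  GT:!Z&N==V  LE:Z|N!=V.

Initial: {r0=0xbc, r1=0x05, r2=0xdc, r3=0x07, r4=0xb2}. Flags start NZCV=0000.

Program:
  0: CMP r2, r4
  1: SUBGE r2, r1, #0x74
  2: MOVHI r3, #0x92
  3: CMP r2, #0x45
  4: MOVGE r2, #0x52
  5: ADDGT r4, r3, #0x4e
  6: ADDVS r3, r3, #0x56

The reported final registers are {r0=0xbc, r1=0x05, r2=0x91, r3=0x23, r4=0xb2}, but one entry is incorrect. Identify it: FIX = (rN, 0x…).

[0] flags=0010 → (cmp)
[1] flags=0010 GE?T → r2=0x91
[2] flags=0010 HI?T → r3=0x92
[3] flags=0011 → (cmp)
[4] flags=0011 GE?F → skip
[5] flags=0011 GT?F → skip
[6] flags=0011 VS?T → r3=0xe8

FIX = (r3, 0xe8)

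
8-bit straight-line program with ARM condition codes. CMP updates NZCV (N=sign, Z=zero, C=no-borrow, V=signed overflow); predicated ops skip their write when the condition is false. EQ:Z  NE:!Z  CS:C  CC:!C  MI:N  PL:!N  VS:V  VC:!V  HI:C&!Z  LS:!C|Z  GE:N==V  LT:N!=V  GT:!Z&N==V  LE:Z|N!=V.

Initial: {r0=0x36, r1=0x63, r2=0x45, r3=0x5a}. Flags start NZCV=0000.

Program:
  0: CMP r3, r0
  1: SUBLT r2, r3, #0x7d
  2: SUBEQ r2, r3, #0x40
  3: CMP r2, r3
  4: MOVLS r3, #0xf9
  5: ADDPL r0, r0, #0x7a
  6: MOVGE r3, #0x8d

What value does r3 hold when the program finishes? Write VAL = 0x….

VAL = 0xf9

[0] flags=0010 → (cmp)
[1] flags=0010 LT?F → skip
[2] flags=0010 EQ?F → skip
[3] flags=1000 → (cmp)
[4] flags=1000 LS?T → r3=0xf9
[5] flags=1000 PL?F → skip
[6] flags=1000 GE?F → skip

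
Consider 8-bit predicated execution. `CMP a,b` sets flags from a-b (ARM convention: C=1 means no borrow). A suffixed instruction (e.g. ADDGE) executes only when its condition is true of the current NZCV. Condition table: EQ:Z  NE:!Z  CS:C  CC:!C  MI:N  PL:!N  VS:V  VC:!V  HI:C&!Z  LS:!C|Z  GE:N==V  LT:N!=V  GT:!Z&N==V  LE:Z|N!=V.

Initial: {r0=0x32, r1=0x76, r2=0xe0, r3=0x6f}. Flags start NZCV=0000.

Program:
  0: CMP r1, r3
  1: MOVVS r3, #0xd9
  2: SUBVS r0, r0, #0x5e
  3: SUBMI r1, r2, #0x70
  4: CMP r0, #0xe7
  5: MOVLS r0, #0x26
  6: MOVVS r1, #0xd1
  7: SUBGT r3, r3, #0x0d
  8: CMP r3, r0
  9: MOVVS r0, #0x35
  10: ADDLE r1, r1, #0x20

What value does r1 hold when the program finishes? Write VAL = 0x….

[0] flags=0010 → (cmp)
[1] flags=0010 VS?F → skip
[2] flags=0010 VS?F → skip
[3] flags=0010 MI?F → skip
[4] flags=0000 → (cmp)
[5] flags=0000 LS?T → r0=0x26
[6] flags=0000 VS?F → skip
[7] flags=0000 GT?T → r3=0x62
[8] flags=0010 → (cmp)
[9] flags=0010 VS?F → skip
[10] flags=0010 LE?F → skip

VAL = 0x76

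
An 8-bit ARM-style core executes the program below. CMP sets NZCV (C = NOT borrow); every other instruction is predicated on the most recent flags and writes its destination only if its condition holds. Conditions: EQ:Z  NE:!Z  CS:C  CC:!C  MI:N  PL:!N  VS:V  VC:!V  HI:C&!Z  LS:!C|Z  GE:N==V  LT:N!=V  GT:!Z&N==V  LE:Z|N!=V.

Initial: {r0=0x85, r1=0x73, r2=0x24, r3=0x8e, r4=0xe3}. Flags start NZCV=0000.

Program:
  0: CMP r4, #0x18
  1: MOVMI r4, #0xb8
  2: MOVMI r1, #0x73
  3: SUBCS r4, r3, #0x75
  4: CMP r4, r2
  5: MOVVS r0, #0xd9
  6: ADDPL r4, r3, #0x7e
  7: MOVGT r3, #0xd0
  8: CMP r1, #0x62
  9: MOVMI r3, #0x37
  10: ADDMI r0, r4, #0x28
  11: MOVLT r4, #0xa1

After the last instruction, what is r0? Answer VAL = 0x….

VAL = 0x85

[0] flags=1010 → (cmp)
[1] flags=1010 MI?T → r4=0xb8
[2] flags=1010 MI?T → r1=0x73
[3] flags=1010 CS?T → r4=0x19
[4] flags=1000 → (cmp)
[5] flags=1000 VS?F → skip
[6] flags=1000 PL?F → skip
[7] flags=1000 GT?F → skip
[8] flags=0010 → (cmp)
[9] flags=0010 MI?F → skip
[10] flags=0010 MI?F → skip
[11] flags=0010 LT?F → skip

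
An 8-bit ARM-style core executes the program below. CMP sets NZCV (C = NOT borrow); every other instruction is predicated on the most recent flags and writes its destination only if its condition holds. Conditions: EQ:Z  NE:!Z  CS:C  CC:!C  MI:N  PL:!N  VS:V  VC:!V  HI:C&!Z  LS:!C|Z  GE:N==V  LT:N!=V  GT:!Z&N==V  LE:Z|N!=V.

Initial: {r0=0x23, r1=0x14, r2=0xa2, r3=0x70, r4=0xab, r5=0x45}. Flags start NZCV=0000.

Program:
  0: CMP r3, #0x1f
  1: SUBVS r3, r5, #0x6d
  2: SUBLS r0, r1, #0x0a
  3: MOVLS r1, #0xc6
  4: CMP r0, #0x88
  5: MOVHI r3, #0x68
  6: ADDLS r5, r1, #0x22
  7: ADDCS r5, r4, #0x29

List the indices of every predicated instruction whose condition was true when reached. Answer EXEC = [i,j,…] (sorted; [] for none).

EXEC = [6]

[0] flags=0010 → (cmp)
[1] flags=0010 VS?F → skip
[2] flags=0010 LS?F → skip
[3] flags=0010 LS?F → skip
[4] flags=1001 → (cmp)
[5] flags=1001 HI?F → skip
[6] flags=1001 LS?T → r5=0x36
[7] flags=1001 CS?F → skip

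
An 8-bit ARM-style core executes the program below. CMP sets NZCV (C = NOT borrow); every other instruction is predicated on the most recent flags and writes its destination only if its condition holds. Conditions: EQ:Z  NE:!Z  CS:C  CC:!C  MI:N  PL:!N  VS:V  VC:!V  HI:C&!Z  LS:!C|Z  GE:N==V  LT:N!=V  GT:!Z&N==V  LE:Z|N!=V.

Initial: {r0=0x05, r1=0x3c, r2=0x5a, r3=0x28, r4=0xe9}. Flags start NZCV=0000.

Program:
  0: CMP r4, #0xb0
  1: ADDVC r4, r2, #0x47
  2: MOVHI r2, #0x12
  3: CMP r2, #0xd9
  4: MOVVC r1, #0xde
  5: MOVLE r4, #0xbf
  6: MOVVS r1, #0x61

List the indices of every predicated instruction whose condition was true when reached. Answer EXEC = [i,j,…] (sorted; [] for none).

EXEC = [1,2,4]

0: ✓ CMP  NZCV=0010
1: ✓ ADDVC  r4←0xa1
2: ✓ MOVHI  r2←0x12
3: ✓ CMP  NZCV=0000
4: ✓ MOVVC  r1←0xde
5: · MOVLE
6: · MOVVS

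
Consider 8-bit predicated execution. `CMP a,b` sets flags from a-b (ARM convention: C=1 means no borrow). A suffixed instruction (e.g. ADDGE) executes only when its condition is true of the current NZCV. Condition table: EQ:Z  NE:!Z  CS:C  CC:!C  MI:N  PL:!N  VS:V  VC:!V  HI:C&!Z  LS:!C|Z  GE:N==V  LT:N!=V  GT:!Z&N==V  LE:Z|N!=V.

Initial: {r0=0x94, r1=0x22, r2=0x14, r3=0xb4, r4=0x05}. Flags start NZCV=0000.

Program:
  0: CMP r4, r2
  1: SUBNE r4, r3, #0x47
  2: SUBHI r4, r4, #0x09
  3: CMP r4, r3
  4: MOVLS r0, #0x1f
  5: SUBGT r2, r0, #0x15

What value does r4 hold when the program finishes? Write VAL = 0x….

0: ✓ CMP  NZCV=1000
1: ✓ SUBNE  r4←0x6d
2: · SUBHI
3: ✓ CMP  NZCV=1001
4: ✓ MOVLS  r0←0x1f
5: ✓ SUBGT  r2←0x0a

VAL = 0x6d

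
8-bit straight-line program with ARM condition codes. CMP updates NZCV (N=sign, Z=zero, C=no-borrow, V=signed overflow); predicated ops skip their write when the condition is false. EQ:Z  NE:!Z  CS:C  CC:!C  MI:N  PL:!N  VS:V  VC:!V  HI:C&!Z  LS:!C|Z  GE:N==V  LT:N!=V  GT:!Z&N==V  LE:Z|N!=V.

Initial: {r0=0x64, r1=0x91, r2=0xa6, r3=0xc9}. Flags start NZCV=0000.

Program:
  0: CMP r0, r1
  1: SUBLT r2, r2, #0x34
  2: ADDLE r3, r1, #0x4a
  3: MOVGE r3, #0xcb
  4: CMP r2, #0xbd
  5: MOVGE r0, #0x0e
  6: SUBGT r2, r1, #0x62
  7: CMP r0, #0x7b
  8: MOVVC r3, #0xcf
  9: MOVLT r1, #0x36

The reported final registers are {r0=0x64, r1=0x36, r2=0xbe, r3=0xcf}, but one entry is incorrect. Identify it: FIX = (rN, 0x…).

FIX = (r2, 0xa6)

[0] flags=1001 → (cmp)
[1] flags=1001 LT?F → skip
[2] flags=1001 LE?F → skip
[3] flags=1001 GE?T → r3=0xcb
[4] flags=1000 → (cmp)
[5] flags=1000 GE?F → skip
[6] flags=1000 GT?F → skip
[7] flags=1000 → (cmp)
[8] flags=1000 VC?T → r3=0xcf
[9] flags=1000 LT?T → r1=0x36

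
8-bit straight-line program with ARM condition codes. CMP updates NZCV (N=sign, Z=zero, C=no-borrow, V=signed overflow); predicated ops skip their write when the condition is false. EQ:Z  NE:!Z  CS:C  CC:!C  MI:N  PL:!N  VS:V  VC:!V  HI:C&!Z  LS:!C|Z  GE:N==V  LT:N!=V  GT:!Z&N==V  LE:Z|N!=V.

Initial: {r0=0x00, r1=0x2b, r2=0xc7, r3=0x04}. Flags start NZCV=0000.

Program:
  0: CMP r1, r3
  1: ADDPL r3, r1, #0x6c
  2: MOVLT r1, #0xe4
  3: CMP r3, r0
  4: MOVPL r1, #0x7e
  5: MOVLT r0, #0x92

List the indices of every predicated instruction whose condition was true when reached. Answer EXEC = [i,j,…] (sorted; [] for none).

0: ✓ CMP  NZCV=0010
1: ✓ ADDPL  r3←0x97
2: · MOVLT
3: ✓ CMP  NZCV=1010
4: · MOVPL
5: ✓ MOVLT  r0←0x92

EXEC = [1,5]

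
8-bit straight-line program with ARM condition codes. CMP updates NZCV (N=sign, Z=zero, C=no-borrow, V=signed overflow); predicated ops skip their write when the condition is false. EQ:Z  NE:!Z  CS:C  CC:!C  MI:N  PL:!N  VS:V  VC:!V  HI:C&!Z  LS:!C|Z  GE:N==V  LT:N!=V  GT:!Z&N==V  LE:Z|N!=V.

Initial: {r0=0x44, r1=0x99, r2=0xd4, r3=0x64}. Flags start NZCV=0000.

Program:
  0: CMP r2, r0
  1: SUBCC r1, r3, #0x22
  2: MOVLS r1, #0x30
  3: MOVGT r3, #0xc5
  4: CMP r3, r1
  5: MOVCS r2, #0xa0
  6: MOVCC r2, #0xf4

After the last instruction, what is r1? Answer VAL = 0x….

VAL = 0x99

[0] flags=1010 → (cmp)
[1] flags=1010 CC?F → skip
[2] flags=1010 LS?F → skip
[3] flags=1010 GT?F → skip
[4] flags=1001 → (cmp)
[5] flags=1001 CS?F → skip
[6] flags=1001 CC?T → r2=0xf4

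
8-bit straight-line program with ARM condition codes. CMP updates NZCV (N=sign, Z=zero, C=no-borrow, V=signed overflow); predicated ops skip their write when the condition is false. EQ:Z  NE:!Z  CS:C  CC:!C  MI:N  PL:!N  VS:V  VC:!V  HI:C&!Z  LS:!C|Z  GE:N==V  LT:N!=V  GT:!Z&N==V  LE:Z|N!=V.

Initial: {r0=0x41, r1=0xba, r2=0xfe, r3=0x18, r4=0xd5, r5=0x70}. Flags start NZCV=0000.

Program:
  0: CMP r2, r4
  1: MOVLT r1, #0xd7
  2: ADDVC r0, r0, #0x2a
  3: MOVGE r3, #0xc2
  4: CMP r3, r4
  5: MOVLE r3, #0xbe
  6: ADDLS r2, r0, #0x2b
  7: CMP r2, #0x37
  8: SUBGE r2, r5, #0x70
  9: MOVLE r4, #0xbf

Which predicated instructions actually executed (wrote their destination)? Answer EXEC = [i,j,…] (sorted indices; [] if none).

EXEC = [2,3,5,6,9]

[0] flags=0010 → (cmp)
[1] flags=0010 LT?F → skip
[2] flags=0010 VC?T → r0=0x6b
[3] flags=0010 GE?T → r3=0xc2
[4] flags=1000 → (cmp)
[5] flags=1000 LE?T → r3=0xbe
[6] flags=1000 LS?T → r2=0x96
[7] flags=0011 → (cmp)
[8] flags=0011 GE?F → skip
[9] flags=0011 LE?T → r4=0xbf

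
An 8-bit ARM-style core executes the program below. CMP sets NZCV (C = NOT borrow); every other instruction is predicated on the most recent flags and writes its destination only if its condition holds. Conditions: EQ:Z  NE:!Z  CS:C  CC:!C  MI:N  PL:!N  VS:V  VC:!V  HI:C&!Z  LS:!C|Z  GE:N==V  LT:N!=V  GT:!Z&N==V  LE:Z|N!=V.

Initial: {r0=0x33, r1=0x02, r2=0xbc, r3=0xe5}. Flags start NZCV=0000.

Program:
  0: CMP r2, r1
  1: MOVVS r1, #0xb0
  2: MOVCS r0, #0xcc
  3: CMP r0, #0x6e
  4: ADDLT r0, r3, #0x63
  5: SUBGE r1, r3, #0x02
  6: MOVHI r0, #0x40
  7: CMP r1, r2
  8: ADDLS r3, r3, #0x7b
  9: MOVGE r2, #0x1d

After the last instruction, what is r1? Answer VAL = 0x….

0: ✓ CMP  NZCV=1010
1: · MOVVS
2: ✓ MOVCS  r0←0xcc
3: ✓ CMP  NZCV=0011
4: ✓ ADDLT  r0←0x48
5: · SUBGE
6: ✓ MOVHI  r0←0x40
7: ✓ CMP  NZCV=0000
8: ✓ ADDLS  r3←0x60
9: ✓ MOVGE  r2←0x1d

VAL = 0x02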